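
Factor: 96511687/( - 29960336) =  - 2^( - 4 )*7^( - 1 )*43^( - 1) *6221^(-1) * 96511687^1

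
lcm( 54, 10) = 270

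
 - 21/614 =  - 21/614=-0.03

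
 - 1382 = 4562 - 5944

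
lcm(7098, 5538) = 503958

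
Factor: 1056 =2^5*3^1 * 11^1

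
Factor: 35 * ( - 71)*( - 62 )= 154070 = 2^1*5^1*7^1*31^1*71^1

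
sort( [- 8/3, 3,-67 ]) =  [ - 67, - 8/3,3]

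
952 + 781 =1733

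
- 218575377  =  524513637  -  743089014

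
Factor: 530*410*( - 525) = -2^2*3^1*5^4*7^1* 41^1 * 53^1 = - 114082500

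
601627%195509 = 15100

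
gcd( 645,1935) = 645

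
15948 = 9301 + 6647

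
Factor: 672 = 2^5 * 3^1*7^1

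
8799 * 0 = 0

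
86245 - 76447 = 9798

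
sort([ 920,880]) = [ 880,920 ] 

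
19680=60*328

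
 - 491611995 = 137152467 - 628764462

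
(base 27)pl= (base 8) 1270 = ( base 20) 1EG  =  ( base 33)l3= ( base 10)696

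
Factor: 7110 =2^1*3^2*5^1*79^1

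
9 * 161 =1449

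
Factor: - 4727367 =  - 3^2*107^1*4909^1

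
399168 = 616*648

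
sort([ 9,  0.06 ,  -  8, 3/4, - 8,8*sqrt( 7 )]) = [ - 8,  -  8, 0.06, 3/4, 9,8*sqrt( 7)] 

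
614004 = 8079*76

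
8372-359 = 8013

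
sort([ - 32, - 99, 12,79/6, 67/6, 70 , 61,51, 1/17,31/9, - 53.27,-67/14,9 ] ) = [ - 99, - 53.27, - 32, -67/14, 1/17  ,  31/9,9, 67/6, 12,79/6, 51,61, 70]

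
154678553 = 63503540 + 91175013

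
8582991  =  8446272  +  136719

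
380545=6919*55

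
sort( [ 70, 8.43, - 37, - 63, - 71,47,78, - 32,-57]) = [ - 71, -63,  -  57,-37,-32,  8.43 , 47,70,78 ]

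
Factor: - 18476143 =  -7^1*719^1 *3671^1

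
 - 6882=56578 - 63460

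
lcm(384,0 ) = 0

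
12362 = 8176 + 4186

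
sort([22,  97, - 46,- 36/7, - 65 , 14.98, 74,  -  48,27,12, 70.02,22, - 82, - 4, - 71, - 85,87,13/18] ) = [ - 85, - 82,-71,-65  , - 48,-46,-36/7, - 4, 13/18,12,14.98,22, 22,27, 70.02, 74, 87, 97]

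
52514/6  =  26257/3= 8752.33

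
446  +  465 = 911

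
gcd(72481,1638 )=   1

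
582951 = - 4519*( - 129 ) 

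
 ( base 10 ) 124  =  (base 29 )48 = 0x7C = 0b1111100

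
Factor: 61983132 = 2^2*3^1*73^1 * 173^1*409^1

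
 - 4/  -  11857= 4/11857 = 0.00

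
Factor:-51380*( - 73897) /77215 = 759365572/15443 = 2^2*7^1*367^1*15443^(- 1)*73897^1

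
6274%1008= 226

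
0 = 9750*0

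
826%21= 7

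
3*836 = 2508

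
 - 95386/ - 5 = 19077 + 1/5= 19077.20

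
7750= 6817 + 933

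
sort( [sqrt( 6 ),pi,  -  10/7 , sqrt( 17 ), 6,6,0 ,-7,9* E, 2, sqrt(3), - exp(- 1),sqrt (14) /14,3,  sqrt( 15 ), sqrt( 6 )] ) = [ - 7, - 10/7, - exp(-1),0, sqrt(14)/14,sqrt(3),2 , sqrt(6), sqrt( 6 ), 3,  pi,sqrt( 15 ),sqrt( 17),6, 6,9*E ]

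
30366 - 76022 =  - 45656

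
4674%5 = 4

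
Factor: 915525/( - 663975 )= - 313/227 = - 227^( - 1) *313^1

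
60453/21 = 20151/7 = 2878.71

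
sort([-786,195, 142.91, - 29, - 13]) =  [ - 786, - 29, -13, 142.91, 195 ]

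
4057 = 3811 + 246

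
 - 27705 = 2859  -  30564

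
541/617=541/617 = 0.88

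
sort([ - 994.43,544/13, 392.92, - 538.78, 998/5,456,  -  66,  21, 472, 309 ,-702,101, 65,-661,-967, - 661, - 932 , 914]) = [ -994.43, - 967, - 932, - 702,  -  661,  -  661, - 538.78, - 66,  21, 544/13,65 , 101,998/5, 309,392.92,456 , 472, 914] 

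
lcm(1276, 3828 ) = 3828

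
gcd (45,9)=9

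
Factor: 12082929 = 3^1*4027643^1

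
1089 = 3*363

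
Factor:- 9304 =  - 2^3*1163^1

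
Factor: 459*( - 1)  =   - 3^3*17^1 =- 459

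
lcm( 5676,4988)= 164604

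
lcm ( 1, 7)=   7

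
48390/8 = 6048 + 3/4 = 6048.75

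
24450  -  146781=-122331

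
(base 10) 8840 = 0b10001010001000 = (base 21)k0k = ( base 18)1952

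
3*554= 1662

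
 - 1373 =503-1876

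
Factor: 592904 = 2^3*13^1*5701^1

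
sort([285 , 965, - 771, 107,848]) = [ - 771,107,285,848,965]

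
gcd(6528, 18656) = 32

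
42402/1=42402  =  42402.00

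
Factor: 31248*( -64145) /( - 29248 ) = 2^(-2)*3^2*5^1*7^1 * 31^1*457^ (-1)*12829^1 = 125275185/1828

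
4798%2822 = 1976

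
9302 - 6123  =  3179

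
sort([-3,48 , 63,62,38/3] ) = [ - 3, 38/3, 48,62,63]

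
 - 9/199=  - 9/199 = -0.05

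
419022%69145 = 4152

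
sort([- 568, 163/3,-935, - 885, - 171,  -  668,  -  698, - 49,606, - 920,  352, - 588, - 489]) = [ -935, - 920,- 885, - 698, - 668  ,-588, - 568,-489, - 171,  -  49,163/3, 352, 606] 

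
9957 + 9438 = 19395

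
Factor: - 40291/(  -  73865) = 5^( - 1)*11^( - 1) * 17^(-1)*43^1* 79^( - 1)*937^1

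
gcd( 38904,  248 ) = 8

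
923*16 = 14768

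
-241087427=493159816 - 734247243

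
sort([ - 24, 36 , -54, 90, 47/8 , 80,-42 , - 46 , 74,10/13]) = [ - 54 ,-46, - 42, - 24,10/13,  47/8, 36, 74, 80, 90]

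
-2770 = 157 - 2927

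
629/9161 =629/9161  =  0.07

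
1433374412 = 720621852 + 712752560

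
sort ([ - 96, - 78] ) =[ - 96,-78 ] 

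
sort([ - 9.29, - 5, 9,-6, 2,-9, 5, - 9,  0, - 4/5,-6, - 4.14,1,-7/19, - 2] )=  [-9.29,  -  9, - 9, - 6, - 6 , - 5,-4.14,- 2,-4/5, - 7/19,0,1, 2, 5, 9] 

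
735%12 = 3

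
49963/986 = 50+ 39/58 = 50.67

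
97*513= 49761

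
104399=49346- -55053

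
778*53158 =41356924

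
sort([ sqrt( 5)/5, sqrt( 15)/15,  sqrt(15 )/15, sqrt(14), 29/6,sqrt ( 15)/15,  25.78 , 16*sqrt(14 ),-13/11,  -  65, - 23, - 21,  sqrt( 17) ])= [ - 65,-23, - 21, - 13/11, sqrt( 15 )/15,sqrt(15)/15,sqrt( 15 ) /15,sqrt (5)/5, sqrt( 14), sqrt( 17),29/6,25.78, 16*sqrt( 14 )] 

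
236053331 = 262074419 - 26021088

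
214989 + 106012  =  321001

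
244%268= 244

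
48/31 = 48/31  =  1.55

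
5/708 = 5/708 = 0.01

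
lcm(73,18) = 1314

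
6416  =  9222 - 2806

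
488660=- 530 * (-922 )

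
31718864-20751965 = 10966899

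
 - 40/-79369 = 40/79369 = 0.00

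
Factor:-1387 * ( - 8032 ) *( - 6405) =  - 2^5 * 3^1 *5^1 * 7^1*19^1 * 61^1 * 73^1*251^1 = - 71354159520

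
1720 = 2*860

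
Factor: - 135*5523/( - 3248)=2^( - 4)*3^4*5^1*29^( - 1) * 263^1 = 106515/464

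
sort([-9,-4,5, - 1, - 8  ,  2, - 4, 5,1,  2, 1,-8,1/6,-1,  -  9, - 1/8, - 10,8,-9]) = [ -10,-9, - 9 , - 9, - 8,-8, - 4,-4, - 1, - 1, - 1/8, 1/6,1,1, 2,2 , 5,5, 8]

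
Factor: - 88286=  - 2^1*11^1*4013^1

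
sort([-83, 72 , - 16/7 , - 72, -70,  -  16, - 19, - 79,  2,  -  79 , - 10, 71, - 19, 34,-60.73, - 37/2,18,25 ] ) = [ - 83 , - 79, - 79, - 72,- 70, - 60.73,-19, - 19, - 37/2, - 16, - 10, - 16/7, 2, 18, 25,34,71, 72 ] 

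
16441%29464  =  16441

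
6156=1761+4395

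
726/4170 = 121/695 = 0.17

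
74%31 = 12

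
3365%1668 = 29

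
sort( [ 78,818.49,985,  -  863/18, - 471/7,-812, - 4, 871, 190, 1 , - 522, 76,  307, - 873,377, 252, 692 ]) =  [-873, - 812,-522, - 471/7,-863/18 , - 4 , 1, 76, 78,  190, 252, 307, 377, 692, 818.49, 871, 985]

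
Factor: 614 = 2^1*307^1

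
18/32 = 9/16 = 0.56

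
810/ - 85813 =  - 1+85003/85813 = - 0.01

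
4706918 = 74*63607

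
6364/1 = 6364 = 6364.00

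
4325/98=44+13/98 = 44.13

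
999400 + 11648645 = 12648045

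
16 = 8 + 8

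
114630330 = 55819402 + 58810928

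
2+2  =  4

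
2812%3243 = 2812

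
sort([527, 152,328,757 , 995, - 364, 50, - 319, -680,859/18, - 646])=[ - 680, -646,-364, - 319,859/18,50, 152, 328,527, 757, 995]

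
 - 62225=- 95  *655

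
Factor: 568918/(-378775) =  - 2^1*5^( - 2 ) * 7^1*109^( - 1 ) * 139^( - 1 ) *40637^1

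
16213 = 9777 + 6436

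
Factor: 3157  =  7^1*11^1*41^1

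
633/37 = 17+4/37 =17.11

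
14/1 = 14 = 14.00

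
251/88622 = 251/88622 = 0.00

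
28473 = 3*9491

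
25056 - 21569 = 3487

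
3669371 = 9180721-5511350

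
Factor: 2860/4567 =2^2*5^1*11^1*13^1*4567^( - 1)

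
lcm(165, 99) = 495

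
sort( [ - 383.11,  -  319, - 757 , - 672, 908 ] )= [ - 757, - 672,-383.11, - 319, 908]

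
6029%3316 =2713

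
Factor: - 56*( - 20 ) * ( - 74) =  - 82880 = - 2^6*5^1*7^1*37^1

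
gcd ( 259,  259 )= 259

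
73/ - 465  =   - 73/465 = - 0.16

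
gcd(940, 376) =188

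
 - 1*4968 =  - 4968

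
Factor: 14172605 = 5^1 * 2834521^1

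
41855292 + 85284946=127140238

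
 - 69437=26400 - 95837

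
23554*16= 376864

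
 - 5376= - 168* 32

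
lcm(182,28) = 364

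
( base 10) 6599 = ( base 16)19C7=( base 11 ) 4A5A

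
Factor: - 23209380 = -2^2*3^2*5^1 * 128941^1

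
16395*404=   6623580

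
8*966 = 7728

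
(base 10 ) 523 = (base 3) 201101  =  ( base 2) 1000001011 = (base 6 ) 2231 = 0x20b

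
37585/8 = 4698 + 1/8 = 4698.12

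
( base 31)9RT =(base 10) 9515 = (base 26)e1p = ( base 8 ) 22453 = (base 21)10C2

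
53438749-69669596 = - 16230847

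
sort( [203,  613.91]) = [ 203,613.91]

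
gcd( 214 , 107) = 107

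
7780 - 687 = 7093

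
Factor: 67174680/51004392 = 2798945/2125183 = 5^1*  269^1 * 1061^ ( - 1 ) * 2003^( - 1 )*2081^1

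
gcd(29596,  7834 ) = 2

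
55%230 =55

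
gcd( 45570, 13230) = 1470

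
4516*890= 4019240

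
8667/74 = 8667/74 = 117.12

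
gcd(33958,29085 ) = 1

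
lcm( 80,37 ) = 2960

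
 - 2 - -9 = 7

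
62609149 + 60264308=122873457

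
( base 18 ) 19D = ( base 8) 763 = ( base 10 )499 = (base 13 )2C5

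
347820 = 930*374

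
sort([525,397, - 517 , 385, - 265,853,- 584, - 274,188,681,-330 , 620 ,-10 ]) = [-584,-517, - 330, - 274, - 265, - 10,188 , 385, 397,525 , 620, 681,853 ]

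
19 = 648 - 629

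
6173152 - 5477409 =695743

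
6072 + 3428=9500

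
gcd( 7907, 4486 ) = 1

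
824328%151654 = 66058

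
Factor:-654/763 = -6/7=   -2^1*3^1*7^( - 1)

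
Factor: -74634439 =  - 11^1*37^1*183377^1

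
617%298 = 21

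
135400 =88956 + 46444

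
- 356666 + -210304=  - 566970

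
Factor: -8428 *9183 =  - 2^2*3^1*7^2*43^1*3061^1 = - 77394324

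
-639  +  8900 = 8261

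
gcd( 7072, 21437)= 221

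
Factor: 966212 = 2^2*13^1 * 17^1*1093^1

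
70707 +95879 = 166586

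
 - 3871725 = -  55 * 70395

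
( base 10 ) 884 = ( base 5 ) 12014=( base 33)qq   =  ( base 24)1ck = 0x374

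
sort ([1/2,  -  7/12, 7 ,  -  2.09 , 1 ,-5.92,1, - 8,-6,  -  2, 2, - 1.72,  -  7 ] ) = [ - 8, - 7, - 6, - 5.92, - 2.09, - 2,-1.72, - 7/12, 1/2, 1,  1, 2, 7]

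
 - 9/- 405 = 1/45 =0.02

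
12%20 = 12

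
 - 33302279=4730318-38032597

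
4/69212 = 1/17303 = 0.00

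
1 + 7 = 8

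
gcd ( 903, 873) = 3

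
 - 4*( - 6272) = 25088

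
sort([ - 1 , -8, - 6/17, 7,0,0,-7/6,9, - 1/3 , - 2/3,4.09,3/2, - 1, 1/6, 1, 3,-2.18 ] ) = [ - 8,-2.18, - 7/6 , - 1, - 1 ,  -  2/3, - 6/17, - 1/3,  0 , 0, 1/6,1, 3/2,3 , 4.09, 7  ,  9] 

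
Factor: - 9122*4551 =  - 2^1 * 3^1 * 37^1* 41^1*4561^1 = -41514222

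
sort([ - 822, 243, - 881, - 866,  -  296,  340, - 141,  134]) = [ - 881, - 866, - 822, - 296 , - 141, 134, 243, 340 ]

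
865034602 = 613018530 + 252016072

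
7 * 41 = 287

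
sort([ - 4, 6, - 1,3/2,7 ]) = [ - 4, - 1 , 3/2,6, 7] 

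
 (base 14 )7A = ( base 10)108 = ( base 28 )3o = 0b1101100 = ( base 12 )90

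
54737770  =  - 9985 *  (-5482) 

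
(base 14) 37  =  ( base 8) 61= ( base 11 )45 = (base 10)49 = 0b110001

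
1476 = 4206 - 2730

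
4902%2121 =660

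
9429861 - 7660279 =1769582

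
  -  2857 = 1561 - 4418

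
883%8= 3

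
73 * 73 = 5329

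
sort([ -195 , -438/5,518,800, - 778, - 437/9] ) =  [-778 , - 195, - 438/5, - 437/9,  518 , 800]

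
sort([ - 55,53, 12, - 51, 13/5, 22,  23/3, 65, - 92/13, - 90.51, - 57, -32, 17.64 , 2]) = [ - 90.51, - 57, - 55, - 51 , - 32  ,-92/13, 2, 13/5, 23/3,12, 17.64,  22, 53, 65]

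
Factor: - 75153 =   -  3^1*13^1*41^1*47^1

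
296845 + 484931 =781776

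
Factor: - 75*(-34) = 2^1 * 3^1*5^2*17^1 = 2550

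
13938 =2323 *6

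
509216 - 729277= - 220061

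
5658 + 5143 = 10801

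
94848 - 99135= - 4287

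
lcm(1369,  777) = 28749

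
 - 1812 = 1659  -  3471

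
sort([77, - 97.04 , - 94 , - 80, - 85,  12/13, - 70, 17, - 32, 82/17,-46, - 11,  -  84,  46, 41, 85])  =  [ - 97.04, - 94,-85,-84, - 80, - 70, - 46, - 32, - 11, 12/13, 82/17 , 17, 41, 46,77,  85]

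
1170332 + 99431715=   100602047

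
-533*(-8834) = 4708522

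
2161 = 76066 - 73905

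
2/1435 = 2/1435 = 0.00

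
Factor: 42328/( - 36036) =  - 74/63 = - 2^1 * 3^( - 2)*7^( - 1 )*37^1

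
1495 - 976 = 519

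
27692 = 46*602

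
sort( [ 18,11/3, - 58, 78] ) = [ - 58  ,  11/3,18, 78 ] 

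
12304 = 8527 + 3777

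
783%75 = 33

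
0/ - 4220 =0/1= - 0.00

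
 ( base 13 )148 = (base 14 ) 125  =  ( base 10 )229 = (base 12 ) 171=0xE5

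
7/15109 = 7/15109 =0.00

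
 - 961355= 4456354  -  5417709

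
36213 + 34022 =70235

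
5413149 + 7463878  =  12877027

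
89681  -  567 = 89114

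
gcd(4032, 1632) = 96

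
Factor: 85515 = 3^1*5^1*5701^1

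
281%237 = 44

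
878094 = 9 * 97566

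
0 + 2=2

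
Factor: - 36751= - 11^1*13^1*257^1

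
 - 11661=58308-69969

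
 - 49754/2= - 24877 = - 24877.00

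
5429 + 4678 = 10107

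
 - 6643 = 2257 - 8900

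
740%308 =124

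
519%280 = 239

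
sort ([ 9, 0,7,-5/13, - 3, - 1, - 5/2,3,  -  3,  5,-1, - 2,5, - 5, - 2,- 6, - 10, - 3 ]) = [- 10,-6, - 5 , - 3, - 3, -3,-5/2, - 2, - 2,-1,- 1, - 5/13, 0,3, 5,5,7, 9]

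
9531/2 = 4765+1/2 = 4765.50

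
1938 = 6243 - 4305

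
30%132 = 30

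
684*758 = 518472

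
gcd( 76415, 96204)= 1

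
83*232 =19256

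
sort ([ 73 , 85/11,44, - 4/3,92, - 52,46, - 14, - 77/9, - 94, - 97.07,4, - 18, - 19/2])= [ - 97.07, - 94, - 52 , - 18,  -  14, - 19/2, - 77/9, - 4/3, 4, 85/11, 44,46, 73, 92 ]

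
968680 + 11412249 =12380929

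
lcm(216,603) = 14472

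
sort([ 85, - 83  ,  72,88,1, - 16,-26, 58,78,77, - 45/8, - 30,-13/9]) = [ - 83, - 30, - 26, - 16, - 45/8, -13/9, 1,58,72,77,78,85,88] 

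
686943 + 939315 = 1626258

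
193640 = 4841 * 40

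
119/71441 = 119/71441 = 0.00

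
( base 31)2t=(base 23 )3m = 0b1011011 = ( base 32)2R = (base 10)91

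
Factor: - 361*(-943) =19^2* 23^1*41^1 = 340423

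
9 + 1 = 10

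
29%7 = 1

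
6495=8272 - 1777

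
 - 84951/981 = - 9439/109 =- 86.60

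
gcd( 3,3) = 3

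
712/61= 712/61 = 11.67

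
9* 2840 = 25560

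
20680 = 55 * 376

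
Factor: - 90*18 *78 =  - 2^3*3^5 * 5^1*13^1 = - 126360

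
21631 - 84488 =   -  62857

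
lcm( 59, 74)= 4366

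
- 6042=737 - 6779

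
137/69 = 1 +68/69 = 1.99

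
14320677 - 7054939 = 7265738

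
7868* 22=173096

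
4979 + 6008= 10987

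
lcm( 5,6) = 30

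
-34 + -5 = -39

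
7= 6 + 1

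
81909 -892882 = - 810973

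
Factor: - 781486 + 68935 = - 712551 = - 3^1 *7^1 * 33931^1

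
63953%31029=1895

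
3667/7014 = 3667/7014 = 0.52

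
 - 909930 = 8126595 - 9036525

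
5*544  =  2720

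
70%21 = 7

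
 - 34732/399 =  - 88  +  20/21 =- 87.05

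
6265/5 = 1253 = 1253.00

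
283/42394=283/42394 = 0.01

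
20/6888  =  5/1722   =  0.00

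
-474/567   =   - 158/189  =  - 0.84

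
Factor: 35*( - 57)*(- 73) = 145635 = 3^1*5^1  *7^1*19^1 * 73^1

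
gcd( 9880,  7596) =4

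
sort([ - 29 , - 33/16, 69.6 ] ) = [ - 29,- 33/16, 69.6 ]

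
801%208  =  177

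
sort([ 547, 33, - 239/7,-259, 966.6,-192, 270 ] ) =[ - 259, - 192, - 239/7,33,270, 547, 966.6 ] 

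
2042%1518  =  524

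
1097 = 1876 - 779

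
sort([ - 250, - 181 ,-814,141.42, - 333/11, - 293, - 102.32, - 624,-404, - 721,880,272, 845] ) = [ - 814, - 721,-624, - 404,  -  293, - 250, - 181, - 102.32, - 333/11,141.42,272,845,880] 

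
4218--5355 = 9573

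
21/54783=7/18261 = 0.00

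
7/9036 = 7/9036 =0.00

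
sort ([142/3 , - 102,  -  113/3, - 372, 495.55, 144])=[-372,  -  102 , - 113/3 , 142/3, 144, 495.55] 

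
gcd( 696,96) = 24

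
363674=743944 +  - 380270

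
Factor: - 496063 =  - 496063^1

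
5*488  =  2440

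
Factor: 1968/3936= 1/2 = 2^( - 1 ) 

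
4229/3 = 4229/3 =1409.67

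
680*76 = 51680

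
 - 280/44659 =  - 1+44379/44659 = -  0.01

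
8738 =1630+7108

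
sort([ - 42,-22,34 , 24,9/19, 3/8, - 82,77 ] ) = [ - 82,-42, - 22,  3/8,9/19, 24,  34,77]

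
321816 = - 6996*( - 46 ) 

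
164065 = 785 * 209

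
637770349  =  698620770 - 60850421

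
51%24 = 3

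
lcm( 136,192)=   3264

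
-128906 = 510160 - 639066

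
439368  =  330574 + 108794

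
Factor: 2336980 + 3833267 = 6170247 =3^2*827^1*829^1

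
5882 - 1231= 4651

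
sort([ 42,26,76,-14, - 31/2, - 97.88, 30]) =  [ - 97.88, -31/2 , - 14,26,30 , 42, 76]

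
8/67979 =8/67979 = 0.00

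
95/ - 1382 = - 1 + 1287/1382 =- 0.07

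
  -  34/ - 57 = 34/57= 0.60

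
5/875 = 1/175 =0.01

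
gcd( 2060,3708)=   412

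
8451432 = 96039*88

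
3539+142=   3681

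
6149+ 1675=7824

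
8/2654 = 4/1327 = 0.00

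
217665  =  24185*9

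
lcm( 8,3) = 24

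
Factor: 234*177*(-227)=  - 2^1*3^3*13^1*59^1*227^1 = - 9401886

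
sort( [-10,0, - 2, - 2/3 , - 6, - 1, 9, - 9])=[ -10, - 9, - 6,-2, - 1, - 2/3, 0,9 ] 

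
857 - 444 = 413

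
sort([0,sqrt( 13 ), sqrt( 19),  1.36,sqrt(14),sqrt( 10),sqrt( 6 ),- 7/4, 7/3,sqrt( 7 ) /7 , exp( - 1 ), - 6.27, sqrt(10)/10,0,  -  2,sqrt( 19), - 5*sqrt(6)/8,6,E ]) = [ - 6.27, - 2, - 7/4,-5*sqrt( 6)/8,0,0,sqrt ( 10 )/10,exp( - 1 ),sqrt( 7) /7,1.36,7/3, sqrt( 6),E,sqrt( 10), sqrt( 13), sqrt( 14), sqrt ( 19), sqrt(19 ),6] 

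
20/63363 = 20/63363= 0.00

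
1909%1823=86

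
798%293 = 212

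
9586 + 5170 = 14756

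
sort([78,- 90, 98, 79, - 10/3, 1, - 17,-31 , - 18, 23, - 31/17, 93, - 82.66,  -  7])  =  [ - 90, - 82.66, - 31, - 18, - 17, - 7,- 10/3, - 31/17, 1,  23, 78, 79, 93, 98]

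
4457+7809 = 12266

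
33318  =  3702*9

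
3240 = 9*360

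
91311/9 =30437/3 = 10145.67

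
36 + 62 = 98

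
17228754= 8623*1998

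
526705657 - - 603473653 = 1130179310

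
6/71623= 6/71623 =0.00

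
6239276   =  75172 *83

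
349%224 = 125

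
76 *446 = 33896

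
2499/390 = 833/130 = 6.41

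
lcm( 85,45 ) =765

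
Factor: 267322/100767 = 2^1*3^(-1)*11^1 * 29^1*419^1*33589^( - 1)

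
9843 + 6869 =16712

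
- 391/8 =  - 49 + 1/8 = -  48.88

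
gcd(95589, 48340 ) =1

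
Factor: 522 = 2^1*3^2 * 29^1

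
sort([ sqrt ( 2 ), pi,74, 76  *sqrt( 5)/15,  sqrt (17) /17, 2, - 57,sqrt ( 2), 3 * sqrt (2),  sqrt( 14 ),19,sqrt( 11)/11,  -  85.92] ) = [ - 85.92 ,-57,sqrt( 17 ) /17, sqrt(11 ) /11, sqrt ( 2 ),sqrt( 2),  2,pi,sqrt (14 ),3 * sqrt( 2 ),76 * sqrt( 5) /15, 19,74]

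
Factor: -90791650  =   - 2^1*5^2 * 53^1*34261^1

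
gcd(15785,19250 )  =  385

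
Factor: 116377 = 29^1 * 4013^1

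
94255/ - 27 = - 94255/27 = - 3490.93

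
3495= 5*699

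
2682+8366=11048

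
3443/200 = 17 + 43/200 = 17.21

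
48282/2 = 24141= 24141.00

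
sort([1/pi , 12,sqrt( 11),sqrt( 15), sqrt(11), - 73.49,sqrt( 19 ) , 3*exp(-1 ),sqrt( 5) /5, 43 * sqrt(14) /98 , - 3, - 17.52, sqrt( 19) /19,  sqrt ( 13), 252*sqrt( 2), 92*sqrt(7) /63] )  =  [-73.49,-17.52, - 3, sqrt(19 )/19,1/pi,  sqrt( 5)/5,3*exp( - 1),43*sqrt ( 14) /98,sqrt(11 ),sqrt( 11 ),sqrt(13), 92*sqrt(7)/63, sqrt( 15),  sqrt( 19 ), 12, 252*sqrt( 2) ] 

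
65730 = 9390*7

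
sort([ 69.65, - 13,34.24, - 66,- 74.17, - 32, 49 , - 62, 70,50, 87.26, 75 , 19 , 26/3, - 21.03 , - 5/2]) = [ - 74.17, - 66, - 62, - 32 , - 21.03 , - 13, - 5/2 , 26/3, 19,34.24 , 49,50,  69.65, 70,75,  87.26] 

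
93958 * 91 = 8550178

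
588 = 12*49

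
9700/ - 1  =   - 9700+0/1= - 9700.00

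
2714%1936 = 778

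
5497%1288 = 345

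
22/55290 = 11/27645=   0.00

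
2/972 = 1/486  =  0.00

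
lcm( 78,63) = 1638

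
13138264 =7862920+5275344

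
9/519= 3/173 =0.02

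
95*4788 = 454860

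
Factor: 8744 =2^3 * 1093^1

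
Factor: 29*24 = 2^3*3^1*29^1 = 696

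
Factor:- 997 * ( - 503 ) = 501491 = 503^1 *997^1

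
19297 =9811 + 9486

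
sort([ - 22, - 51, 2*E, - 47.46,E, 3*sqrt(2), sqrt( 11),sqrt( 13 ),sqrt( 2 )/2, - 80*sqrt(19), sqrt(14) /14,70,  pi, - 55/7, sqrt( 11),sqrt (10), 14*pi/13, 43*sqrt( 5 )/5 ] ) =[- 80*sqrt(19), - 51, - 47.46,  -  22 , - 55/7,sqrt( 14 ) /14, sqrt( 2 )/2,E,pi, sqrt ( 10 ),sqrt(11 ), sqrt( 11 ), 14*pi/13,  sqrt( 13), 3*sqrt(2 ),2*E,43*sqrt(5 )/5 , 70 ] 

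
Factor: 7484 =2^2*1871^1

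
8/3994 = 4/1997=   0.00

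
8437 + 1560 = 9997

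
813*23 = 18699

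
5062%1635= 157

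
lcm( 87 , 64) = 5568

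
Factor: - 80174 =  - 2^1*40087^1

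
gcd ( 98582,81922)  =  2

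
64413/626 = 64413/626= 102.90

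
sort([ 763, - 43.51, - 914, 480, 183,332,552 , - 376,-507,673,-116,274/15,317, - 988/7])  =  [ - 914, - 507, - 376, - 988/7, - 116, - 43.51,274/15,183, 317 , 332,  480,  552,673,  763]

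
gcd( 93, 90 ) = 3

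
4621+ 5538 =10159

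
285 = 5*57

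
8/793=8/793 = 0.01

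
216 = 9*24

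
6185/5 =1237  =  1237.00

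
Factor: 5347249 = 2011^1*2659^1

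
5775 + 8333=14108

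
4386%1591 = 1204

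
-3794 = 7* (  -  542) 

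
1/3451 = 1/3451 = 0.00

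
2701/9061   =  2701/9061 = 0.30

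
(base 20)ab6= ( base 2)1000010000010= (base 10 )4226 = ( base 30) 4kq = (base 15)13bb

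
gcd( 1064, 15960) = 1064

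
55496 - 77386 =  - 21890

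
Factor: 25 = 5^2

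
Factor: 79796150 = 2^1*5^2*7^1 * 227989^1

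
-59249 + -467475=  - 526724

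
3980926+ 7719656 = 11700582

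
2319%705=204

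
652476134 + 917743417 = 1570219551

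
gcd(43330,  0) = 43330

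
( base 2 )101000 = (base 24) 1G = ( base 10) 40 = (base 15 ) 2A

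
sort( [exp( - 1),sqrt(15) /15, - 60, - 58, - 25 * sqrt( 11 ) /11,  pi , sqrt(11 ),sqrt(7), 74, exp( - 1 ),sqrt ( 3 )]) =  [ - 60, - 58, - 25 * sqrt(11)/11, sqrt( 15)/15,  exp( - 1 ), exp( - 1) , sqrt( 3) , sqrt(7),pi , sqrt(11), 74] 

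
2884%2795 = 89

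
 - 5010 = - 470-4540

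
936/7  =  133 + 5/7=133.71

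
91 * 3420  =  311220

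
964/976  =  241/244 = 0.99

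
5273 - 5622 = -349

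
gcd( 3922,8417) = 1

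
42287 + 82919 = 125206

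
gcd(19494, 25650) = 1026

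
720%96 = 48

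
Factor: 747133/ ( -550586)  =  -2^ ( - 1)*17^1*61^( - 1 )*71^1*619^1*4513^( - 1)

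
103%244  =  103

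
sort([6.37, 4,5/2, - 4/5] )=[ - 4/5,5/2 , 4, 6.37]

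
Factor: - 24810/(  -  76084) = 2^(  -  1)*3^1*5^1 * 23^( - 1 ) =15/46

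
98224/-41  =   - 2396  +  12/41=- 2395.71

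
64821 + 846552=911373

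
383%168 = 47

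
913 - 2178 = - 1265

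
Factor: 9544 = 2^3 * 1193^1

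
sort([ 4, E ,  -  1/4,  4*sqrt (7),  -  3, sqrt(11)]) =[ - 3, - 1/4, E,sqrt(11 ), 4, 4*sqrt(7)]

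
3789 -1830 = 1959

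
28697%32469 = 28697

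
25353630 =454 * 55845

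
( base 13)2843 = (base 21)D35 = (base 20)ea1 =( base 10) 5801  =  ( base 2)1011010101001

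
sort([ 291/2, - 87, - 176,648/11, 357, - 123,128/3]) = [ - 176, - 123,-87, 128/3, 648/11,291/2, 357]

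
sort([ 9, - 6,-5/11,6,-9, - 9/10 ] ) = [ - 9, - 6, - 9/10, - 5/11,6 , 9] 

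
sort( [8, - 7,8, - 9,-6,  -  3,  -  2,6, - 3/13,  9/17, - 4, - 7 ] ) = [ - 9,- 7, - 7,-6,-4, - 3, - 2, -3/13,  9/17,6, 8,  8]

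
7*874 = 6118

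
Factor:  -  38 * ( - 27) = 1026 = 2^1*3^3*19^1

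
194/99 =1 + 95/99 = 1.96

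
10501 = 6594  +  3907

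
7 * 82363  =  576541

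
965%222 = 77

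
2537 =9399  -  6862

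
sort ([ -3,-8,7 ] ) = [ - 8, - 3,7]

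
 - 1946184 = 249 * (-7816)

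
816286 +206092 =1022378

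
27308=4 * 6827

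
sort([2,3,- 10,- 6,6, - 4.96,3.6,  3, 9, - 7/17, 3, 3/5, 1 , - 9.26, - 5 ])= [-10,-9.26, - 6 ,-5, - 4.96, - 7/17, 3/5, 1, 2,3,  3 , 3,  3.6,6, 9]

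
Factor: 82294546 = 2^1*181^1*463^1*491^1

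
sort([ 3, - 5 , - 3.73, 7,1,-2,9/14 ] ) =[ - 5,  -  3.73 , - 2,9/14,1,  3,7 ]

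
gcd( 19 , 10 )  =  1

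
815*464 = 378160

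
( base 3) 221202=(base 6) 3115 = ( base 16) 2B7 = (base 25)12k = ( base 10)695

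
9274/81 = 9274/81 =114.49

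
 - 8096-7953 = -16049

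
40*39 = 1560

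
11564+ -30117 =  - 18553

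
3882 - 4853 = - 971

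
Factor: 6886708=2^2 * 43^1*40039^1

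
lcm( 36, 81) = 324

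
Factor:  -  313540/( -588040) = 257/482 = 2^( - 1) * 241^( - 1)*257^1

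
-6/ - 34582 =3/17291 = 0.00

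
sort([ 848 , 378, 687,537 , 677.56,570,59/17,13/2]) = [ 59/17,13/2,  378,537, 570,677.56,687, 848 ] 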